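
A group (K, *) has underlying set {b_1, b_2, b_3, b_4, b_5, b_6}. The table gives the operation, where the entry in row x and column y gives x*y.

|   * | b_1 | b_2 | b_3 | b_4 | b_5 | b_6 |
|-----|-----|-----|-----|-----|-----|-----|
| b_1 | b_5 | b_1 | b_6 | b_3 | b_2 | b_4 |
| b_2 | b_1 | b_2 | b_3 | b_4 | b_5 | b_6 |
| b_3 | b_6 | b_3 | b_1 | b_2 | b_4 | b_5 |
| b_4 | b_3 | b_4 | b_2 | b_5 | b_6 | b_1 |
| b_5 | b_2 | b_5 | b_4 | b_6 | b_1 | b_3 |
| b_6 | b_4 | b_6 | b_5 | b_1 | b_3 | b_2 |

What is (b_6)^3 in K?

b_6^1 = b_6
b_6^2 = b_6*b_6 = b_2
b_6^3 = b_2*b_6 = b_6

b_6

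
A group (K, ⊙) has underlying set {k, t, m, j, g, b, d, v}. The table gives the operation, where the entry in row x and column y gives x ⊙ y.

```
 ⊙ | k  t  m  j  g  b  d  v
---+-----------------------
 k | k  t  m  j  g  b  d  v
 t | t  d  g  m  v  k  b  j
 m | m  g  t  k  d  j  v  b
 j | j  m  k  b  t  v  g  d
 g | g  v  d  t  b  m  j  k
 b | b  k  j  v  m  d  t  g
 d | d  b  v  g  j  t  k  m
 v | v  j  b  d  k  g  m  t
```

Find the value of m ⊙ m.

t

Read row m, column m: m ⊙ m = t.
(Structurally, K here is isomorphic to the cyclic group Z_8.)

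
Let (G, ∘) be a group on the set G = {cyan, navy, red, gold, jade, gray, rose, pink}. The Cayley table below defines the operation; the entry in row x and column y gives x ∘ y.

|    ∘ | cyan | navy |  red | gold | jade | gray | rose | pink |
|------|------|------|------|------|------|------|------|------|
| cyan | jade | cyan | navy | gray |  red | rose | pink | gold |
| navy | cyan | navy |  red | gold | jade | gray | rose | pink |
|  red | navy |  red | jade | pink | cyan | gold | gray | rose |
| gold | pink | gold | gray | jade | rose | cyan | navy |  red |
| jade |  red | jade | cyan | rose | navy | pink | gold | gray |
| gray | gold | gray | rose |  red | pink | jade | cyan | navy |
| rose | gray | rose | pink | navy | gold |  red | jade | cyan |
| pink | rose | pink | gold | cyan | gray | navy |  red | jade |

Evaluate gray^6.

gray^1 = gray
gray^2 = gray ∘ gray = jade
gray^3 = jade ∘ gray = pink
gray^4 = pink ∘ gray = navy
gray^5 = navy ∘ gray = gray
gray^6 = gray ∘ gray = jade

jade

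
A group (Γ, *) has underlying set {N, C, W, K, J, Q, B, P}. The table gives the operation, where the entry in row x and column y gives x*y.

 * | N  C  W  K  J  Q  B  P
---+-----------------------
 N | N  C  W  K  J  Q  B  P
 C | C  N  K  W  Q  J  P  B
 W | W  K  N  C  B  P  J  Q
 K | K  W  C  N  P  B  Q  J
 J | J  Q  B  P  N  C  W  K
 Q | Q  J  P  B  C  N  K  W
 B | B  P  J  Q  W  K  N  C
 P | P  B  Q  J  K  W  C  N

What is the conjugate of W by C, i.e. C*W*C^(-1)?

W

The identity is N. In row C, the entry N sits in column C, so C^(-1) = C.
C*W = K
K*C = W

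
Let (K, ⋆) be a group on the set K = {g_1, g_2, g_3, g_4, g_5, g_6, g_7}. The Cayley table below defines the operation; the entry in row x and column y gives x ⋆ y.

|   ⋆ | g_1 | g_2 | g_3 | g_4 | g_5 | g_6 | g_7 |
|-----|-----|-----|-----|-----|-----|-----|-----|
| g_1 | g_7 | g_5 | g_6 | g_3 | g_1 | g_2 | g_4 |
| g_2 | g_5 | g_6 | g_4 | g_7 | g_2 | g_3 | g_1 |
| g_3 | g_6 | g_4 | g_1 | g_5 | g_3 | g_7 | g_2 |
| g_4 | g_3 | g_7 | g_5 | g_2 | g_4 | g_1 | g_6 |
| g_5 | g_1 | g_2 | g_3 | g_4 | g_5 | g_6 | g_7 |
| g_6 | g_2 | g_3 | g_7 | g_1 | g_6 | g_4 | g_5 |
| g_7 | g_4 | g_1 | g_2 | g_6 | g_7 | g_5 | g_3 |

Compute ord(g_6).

The identity element is g_5 (its row matches the header).
g_6^1 = g_6
g_6^2 = g_6 ⋆ g_6 = g_4
g_6^3 = g_4 ⋆ g_6 = g_1
g_6^4 = g_1 ⋆ g_6 = g_2
g_6^5 = g_2 ⋆ g_6 = g_3
g_6^6 = g_3 ⋆ g_6 = g_7
g_6^7 = g_7 ⋆ g_6 = g_5
The first power of g_6 equal to the identity is g_6^7, so ord(g_6) = 7.

7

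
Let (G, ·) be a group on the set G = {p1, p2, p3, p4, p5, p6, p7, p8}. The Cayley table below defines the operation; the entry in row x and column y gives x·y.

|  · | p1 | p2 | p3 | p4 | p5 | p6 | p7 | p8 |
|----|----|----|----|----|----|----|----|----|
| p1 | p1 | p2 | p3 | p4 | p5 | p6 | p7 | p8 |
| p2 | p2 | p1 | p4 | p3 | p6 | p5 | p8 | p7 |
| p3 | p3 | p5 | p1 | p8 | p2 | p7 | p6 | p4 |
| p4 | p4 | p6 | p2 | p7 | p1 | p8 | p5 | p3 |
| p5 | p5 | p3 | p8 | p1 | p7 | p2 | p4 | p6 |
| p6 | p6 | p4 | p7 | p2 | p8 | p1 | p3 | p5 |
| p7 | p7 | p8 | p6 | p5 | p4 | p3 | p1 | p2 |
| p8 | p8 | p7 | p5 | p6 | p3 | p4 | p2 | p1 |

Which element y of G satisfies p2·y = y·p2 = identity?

First locate the identity: row p1 matches the header, so p1 is the identity.
Scan row p2 for p1: p2·p2 = p1. Hence p2^(-1) = p2.

p2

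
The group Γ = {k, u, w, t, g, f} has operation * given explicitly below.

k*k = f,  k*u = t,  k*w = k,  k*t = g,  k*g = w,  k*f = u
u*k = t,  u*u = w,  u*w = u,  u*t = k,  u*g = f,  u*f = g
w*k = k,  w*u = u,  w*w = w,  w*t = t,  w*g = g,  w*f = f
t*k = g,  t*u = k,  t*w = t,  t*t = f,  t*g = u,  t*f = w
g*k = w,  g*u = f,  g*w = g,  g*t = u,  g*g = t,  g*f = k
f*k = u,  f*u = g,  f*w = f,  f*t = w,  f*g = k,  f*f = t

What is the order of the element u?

2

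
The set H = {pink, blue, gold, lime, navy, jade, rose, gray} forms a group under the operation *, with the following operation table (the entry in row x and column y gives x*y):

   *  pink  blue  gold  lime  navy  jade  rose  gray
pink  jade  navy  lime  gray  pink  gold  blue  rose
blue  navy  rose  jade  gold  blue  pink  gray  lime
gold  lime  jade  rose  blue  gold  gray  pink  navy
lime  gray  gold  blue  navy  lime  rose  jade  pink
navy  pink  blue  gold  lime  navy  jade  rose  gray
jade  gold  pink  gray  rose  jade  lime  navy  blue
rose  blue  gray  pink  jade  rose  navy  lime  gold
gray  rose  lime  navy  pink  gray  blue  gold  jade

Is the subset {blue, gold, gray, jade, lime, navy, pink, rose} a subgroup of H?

Yes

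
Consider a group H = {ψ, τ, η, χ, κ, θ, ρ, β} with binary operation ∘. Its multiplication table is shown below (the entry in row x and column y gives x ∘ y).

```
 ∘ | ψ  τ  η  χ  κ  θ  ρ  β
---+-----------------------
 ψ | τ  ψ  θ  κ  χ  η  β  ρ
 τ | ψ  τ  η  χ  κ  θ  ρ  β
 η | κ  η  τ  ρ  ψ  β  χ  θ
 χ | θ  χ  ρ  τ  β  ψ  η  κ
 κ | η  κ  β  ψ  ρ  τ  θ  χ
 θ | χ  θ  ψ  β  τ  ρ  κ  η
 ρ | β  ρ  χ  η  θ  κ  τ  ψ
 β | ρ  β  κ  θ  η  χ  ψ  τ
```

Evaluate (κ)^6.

ρ

κ^1 = κ
κ^2 = κ ∘ κ = ρ
κ^3 = ρ ∘ κ = θ
κ^4 = θ ∘ κ = τ
κ^5 = τ ∘ κ = κ
κ^6 = κ ∘ κ = ρ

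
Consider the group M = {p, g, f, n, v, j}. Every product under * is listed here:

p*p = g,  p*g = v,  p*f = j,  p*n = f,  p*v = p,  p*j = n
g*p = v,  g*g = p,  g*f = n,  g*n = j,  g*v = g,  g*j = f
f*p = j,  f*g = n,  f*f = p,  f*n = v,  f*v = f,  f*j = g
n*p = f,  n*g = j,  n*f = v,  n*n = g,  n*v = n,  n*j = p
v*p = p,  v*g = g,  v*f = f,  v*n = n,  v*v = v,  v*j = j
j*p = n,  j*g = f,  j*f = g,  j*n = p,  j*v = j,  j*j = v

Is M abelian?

Yes

Check whether the table is symmetric across its main diagonal.
Every entry (row x, col y) equals the entry (row y, col x), so M is abelian.
(In fact M ≅ the cyclic group Z_6.)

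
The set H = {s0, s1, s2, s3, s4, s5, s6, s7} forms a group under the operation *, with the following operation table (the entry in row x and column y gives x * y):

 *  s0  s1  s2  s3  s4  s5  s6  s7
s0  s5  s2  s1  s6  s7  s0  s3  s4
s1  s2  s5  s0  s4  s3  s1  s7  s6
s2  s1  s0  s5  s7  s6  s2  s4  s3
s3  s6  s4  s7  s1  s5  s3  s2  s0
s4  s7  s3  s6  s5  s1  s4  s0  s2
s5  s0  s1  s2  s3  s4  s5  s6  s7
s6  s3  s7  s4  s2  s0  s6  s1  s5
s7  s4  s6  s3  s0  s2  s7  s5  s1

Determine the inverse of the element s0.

s0

First locate the identity: row s5 matches the header, so s5 is the identity.
Scan row s0 for s5: s0 * s0 = s5. Hence s0^(-1) = s0.
(Structurally, H here is isomorphic to Z_2 x Z_4.)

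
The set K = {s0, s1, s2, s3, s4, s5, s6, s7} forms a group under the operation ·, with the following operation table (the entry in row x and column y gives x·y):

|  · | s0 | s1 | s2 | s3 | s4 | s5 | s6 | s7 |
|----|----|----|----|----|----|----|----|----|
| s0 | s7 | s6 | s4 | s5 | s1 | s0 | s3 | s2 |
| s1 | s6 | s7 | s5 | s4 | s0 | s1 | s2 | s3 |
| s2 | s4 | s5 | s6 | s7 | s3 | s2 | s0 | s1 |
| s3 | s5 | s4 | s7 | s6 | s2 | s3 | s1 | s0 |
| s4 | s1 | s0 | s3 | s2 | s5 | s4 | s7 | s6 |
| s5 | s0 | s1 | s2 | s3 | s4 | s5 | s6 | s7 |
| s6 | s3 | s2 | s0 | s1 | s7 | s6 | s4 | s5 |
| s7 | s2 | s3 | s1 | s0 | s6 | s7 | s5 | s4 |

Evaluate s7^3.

s7^1 = s7
s7^2 = s7·s7 = s4
s7^3 = s4·s7 = s6

s6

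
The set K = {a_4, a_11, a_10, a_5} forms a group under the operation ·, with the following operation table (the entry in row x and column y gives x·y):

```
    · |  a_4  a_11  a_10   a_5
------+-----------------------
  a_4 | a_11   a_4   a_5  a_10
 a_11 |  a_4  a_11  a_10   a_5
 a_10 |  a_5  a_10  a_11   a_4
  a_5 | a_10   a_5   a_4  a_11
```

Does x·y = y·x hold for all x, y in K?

Check whether the table is symmetric across its main diagonal.
Every entry (row x, col y) equals the entry (row y, col x), so K is abelian.

Yes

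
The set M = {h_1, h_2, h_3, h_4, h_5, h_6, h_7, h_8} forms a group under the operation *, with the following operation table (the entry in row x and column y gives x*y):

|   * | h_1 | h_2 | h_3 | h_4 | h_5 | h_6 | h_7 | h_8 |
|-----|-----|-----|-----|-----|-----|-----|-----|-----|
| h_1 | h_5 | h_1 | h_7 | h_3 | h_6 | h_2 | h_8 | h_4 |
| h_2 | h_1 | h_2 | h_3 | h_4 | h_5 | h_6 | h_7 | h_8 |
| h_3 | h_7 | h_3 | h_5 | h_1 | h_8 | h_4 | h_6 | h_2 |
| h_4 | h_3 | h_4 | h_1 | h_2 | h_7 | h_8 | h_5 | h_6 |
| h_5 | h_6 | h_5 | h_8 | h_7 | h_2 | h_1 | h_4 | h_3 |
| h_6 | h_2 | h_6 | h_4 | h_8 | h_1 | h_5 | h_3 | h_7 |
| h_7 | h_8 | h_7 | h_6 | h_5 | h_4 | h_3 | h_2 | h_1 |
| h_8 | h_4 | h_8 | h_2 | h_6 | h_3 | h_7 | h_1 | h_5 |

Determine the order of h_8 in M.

The identity element is h_2 (its row matches the header).
h_8^1 = h_8
h_8^2 = h_8*h_8 = h_5
h_8^3 = h_5*h_8 = h_3
h_8^4 = h_3*h_8 = h_2
The first power of h_8 equal to the identity is h_8^4, so ord(h_8) = 4.

4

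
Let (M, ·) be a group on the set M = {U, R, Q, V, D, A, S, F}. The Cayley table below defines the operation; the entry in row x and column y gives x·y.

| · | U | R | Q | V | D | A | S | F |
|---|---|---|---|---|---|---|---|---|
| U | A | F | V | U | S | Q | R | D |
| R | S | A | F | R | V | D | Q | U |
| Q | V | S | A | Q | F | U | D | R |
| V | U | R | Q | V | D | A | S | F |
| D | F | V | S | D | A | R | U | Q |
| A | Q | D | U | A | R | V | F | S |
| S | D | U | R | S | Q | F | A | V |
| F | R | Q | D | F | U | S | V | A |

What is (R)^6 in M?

R^1 = R
R^2 = R·R = A
R^3 = A·R = D
R^4 = D·R = V
R^5 = V·R = R
R^6 = R·R = A

A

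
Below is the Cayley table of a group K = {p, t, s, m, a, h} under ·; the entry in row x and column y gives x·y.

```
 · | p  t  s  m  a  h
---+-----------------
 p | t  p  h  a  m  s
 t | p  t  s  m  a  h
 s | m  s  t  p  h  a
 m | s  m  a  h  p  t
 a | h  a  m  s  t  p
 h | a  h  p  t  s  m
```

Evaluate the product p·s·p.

p·s = h
h·p = a

a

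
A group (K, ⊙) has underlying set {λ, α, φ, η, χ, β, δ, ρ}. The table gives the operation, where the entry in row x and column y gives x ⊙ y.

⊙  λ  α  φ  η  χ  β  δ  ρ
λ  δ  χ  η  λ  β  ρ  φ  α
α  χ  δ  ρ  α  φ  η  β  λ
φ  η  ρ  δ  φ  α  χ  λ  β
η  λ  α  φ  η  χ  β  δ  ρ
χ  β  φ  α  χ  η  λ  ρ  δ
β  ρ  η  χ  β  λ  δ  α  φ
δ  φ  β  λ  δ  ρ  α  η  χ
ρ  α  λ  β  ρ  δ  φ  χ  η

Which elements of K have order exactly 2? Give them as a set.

{δ, ρ, χ}

Identity is η. Compute the order of each non-identity element by repeated multiplication:
  λ: λ → δ → φ → η  (order 4)
  α: α → δ → β → η  (order 4)
  φ: φ → δ → λ → η  (order 4)
  χ: χ → η  (order 2)
  β: β → δ → α → η  (order 4)
  δ: δ → η  (order 2)
  ρ: ρ → η  (order 2)
Elements of order 2: {δ, ρ, χ}.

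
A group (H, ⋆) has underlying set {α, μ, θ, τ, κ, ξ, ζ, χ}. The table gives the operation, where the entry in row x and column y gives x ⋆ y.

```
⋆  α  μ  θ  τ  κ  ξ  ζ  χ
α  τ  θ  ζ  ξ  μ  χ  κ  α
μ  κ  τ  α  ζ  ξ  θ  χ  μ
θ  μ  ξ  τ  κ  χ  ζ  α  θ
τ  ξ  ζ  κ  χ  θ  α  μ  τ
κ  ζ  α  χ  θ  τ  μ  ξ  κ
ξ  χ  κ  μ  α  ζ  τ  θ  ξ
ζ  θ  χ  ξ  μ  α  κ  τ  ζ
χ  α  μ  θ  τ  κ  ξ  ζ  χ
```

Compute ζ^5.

ζ^1 = ζ
ζ^2 = ζ ⋆ ζ = τ
ζ^3 = τ ⋆ ζ = μ
ζ^4 = μ ⋆ ζ = χ
ζ^5 = χ ⋆ ζ = ζ

ζ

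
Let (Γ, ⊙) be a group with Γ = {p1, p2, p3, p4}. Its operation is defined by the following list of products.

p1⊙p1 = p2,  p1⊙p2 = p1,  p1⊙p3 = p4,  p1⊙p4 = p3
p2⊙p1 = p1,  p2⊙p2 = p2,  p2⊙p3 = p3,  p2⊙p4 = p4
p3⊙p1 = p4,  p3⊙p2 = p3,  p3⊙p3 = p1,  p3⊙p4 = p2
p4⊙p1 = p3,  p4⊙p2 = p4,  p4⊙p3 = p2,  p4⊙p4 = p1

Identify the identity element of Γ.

p2

The identity e satisfies e ⊙ x = x for all x, so its row in the table reproduces the column headers.
Row p2 reads: p1, p2, p3, p4 — exactly the header order. So p2 is the identity.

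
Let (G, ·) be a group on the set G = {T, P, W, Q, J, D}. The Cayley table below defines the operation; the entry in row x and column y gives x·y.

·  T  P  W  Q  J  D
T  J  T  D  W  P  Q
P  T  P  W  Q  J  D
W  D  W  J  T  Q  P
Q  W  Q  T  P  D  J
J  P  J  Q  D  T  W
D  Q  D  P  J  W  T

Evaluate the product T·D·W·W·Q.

T·D = Q
Q·W = T
T·W = D
D·Q = J

J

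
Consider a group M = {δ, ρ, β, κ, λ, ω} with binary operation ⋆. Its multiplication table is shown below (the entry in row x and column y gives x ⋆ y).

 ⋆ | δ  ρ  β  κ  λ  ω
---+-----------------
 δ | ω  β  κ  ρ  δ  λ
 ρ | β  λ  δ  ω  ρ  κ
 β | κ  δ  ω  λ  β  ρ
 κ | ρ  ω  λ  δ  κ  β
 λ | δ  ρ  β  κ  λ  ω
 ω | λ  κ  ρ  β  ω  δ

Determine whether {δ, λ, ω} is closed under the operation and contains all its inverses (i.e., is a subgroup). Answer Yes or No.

Yes

{δ, λ, ω} contains the identity λ.
Checking products: every product of two elements of {δ, λ, ω} (read from the table) lies in {δ, λ, ω}, so the set is closed.
In a finite group, a nonempty closed subset is a subgroup. So {δ, λ, ω} ≤ M.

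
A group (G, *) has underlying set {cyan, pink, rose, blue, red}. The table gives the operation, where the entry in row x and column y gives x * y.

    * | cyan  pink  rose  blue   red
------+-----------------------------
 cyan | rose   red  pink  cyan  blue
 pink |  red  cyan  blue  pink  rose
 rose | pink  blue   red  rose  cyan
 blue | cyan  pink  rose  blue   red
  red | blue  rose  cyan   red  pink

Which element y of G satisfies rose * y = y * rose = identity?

pink

First locate the identity: row blue matches the header, so blue is the identity.
Scan row rose for blue: rose * pink = blue. Hence rose^(-1) = pink.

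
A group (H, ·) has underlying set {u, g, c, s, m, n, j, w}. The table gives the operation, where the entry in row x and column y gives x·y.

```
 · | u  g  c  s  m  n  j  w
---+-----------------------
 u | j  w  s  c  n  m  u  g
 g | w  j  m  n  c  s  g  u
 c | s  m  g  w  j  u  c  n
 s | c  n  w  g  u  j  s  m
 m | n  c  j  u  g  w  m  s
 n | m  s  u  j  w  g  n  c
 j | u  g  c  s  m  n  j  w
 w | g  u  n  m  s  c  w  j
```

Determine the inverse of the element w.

First locate the identity: row j matches the header, so j is the identity.
Scan row w for j: w·w = j. Hence w^(-1) = w.

w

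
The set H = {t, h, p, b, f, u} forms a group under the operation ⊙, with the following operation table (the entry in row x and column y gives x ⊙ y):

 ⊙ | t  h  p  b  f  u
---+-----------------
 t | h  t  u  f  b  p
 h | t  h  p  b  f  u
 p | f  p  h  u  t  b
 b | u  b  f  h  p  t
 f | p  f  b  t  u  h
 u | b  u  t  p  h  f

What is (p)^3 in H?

p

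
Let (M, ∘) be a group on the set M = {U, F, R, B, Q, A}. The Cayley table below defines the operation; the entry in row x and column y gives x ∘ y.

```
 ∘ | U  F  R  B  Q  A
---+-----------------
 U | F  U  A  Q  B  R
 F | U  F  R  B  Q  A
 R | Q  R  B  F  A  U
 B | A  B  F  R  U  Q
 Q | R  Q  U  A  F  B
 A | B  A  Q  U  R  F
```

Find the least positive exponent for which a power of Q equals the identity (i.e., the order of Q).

The identity element is F (its row matches the header).
Q^1 = Q
Q^2 = Q ∘ Q = F
The first power of Q equal to the identity is Q^2, so ord(Q) = 2.

2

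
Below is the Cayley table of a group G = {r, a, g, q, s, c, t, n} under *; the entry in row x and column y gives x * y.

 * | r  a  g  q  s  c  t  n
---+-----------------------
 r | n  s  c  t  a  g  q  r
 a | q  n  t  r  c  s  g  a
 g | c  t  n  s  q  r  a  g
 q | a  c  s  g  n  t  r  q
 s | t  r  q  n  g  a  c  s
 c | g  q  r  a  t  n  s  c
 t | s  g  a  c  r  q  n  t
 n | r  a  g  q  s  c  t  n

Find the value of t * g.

a

Read row t, column g: t * g = a.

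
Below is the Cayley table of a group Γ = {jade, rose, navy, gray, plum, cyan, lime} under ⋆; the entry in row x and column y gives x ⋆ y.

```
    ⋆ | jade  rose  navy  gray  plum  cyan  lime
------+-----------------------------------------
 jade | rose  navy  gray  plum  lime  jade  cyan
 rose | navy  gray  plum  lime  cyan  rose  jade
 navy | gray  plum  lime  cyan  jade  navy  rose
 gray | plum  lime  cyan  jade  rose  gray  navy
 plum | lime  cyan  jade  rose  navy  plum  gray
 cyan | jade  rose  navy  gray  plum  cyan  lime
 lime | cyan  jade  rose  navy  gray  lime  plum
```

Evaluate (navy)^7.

cyan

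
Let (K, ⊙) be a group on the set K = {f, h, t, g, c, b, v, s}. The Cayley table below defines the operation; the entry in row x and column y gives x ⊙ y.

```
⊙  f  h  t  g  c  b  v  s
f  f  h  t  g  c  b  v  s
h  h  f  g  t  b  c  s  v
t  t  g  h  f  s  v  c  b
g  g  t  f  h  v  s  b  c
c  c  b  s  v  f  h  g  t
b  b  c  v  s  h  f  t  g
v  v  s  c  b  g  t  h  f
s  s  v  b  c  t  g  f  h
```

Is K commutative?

Yes

Check whether the table is symmetric across its main diagonal.
Every entry (row x, col y) equals the entry (row y, col x), so K is abelian.
(In fact K ≅ Z_2 x Z_4.)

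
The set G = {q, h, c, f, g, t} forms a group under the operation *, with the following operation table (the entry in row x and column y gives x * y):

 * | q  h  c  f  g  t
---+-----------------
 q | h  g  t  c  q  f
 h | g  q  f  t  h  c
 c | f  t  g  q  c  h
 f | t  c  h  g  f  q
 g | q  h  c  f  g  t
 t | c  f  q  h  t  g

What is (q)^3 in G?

q^1 = q
q^2 = q * q = h
q^3 = h * q = g

g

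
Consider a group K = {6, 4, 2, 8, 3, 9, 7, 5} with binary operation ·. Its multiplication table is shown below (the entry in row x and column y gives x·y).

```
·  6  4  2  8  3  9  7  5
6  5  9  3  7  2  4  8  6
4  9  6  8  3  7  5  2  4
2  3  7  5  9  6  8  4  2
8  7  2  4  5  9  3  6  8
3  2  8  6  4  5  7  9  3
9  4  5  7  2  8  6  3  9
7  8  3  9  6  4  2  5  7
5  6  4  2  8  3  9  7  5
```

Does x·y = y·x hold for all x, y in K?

9·2 = 7 but 2·9 = 8.
Since 9 and 2 do not commute, K is not abelian.

No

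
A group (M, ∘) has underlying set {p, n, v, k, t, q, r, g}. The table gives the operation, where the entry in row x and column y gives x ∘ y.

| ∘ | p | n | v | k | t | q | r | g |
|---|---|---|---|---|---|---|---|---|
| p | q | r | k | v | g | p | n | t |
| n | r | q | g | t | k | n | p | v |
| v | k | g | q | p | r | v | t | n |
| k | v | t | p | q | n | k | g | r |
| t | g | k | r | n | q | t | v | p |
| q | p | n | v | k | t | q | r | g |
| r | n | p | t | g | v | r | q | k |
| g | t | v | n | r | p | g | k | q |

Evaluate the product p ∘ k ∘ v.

q

p ∘ k = v
v ∘ v = q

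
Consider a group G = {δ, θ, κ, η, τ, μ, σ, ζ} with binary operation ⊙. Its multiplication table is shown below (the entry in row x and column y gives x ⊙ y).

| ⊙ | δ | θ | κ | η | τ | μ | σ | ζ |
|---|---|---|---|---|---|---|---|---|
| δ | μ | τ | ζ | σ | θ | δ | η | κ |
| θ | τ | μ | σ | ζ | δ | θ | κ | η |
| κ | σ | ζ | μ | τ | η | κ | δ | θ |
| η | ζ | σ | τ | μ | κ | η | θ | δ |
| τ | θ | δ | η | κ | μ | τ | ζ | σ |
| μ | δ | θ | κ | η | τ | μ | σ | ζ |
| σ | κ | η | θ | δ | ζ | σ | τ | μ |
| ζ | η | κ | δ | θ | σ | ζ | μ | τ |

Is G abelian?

ζ ⊙ κ = δ but κ ⊙ ζ = θ.
Since ζ and κ do not commute, G is not abelian.

No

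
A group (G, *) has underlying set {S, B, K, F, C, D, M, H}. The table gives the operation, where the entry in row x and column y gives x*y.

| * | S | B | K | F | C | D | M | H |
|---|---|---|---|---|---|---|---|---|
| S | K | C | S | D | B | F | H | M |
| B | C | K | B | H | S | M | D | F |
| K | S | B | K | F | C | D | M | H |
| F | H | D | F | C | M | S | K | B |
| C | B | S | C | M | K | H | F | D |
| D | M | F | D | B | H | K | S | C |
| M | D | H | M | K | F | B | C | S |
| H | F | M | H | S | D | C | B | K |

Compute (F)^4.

K

F^1 = F
F^2 = F*F = C
F^3 = C*F = M
F^4 = M*F = K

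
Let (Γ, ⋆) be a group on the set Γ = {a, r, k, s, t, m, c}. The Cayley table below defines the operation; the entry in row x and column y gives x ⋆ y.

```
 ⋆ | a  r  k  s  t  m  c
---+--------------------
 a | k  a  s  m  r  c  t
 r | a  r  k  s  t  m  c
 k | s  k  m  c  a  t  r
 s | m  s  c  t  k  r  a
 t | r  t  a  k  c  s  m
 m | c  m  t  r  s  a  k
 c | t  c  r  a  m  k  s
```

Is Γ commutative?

Check whether the table is symmetric across its main diagonal.
Every entry (row x, col y) equals the entry (row y, col x), so Γ is abelian.
(In fact Γ ≅ the cyclic group Z_7.)

Yes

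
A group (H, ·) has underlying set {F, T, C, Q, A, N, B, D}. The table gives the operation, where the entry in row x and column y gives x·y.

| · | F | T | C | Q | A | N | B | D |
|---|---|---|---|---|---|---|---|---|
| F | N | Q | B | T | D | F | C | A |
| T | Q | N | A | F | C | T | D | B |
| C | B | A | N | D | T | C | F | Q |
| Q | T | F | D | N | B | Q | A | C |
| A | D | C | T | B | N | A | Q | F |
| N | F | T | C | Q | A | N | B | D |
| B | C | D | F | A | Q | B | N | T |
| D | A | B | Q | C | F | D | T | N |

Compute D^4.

D^1 = D
D^2 = D·D = N
D^3 = N·D = D
D^4 = D·D = N

N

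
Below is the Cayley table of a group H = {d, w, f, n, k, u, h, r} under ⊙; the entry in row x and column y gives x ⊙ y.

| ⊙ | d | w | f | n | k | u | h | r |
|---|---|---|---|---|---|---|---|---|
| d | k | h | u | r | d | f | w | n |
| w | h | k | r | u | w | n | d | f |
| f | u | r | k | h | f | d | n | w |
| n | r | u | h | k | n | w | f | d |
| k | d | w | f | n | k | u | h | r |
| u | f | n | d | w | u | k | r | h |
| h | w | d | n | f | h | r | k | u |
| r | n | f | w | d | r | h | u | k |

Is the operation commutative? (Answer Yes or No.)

Check whether the table is symmetric across its main diagonal.
Every entry (row x, col y) equals the entry (row y, col x), so H is abelian.

Yes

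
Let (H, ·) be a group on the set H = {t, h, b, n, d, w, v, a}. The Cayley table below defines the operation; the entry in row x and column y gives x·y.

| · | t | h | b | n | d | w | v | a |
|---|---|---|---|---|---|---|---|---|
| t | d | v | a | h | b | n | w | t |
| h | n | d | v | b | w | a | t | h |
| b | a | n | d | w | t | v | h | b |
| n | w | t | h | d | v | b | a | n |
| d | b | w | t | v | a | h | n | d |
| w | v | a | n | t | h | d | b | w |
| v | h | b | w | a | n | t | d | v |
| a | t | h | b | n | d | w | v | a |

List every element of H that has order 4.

{b, h, n, t, v, w}

Identity is a. Compute the order of each non-identity element by repeated multiplication:
  t: t → d → b → a  (order 4)
  h: h → d → w → a  (order 4)
  b: b → d → t → a  (order 4)
  n: n → d → v → a  (order 4)
  d: d → a  (order 2)
  w: w → d → h → a  (order 4)
  v: v → d → n → a  (order 4)
Elements of order 4: {b, h, n, t, v, w}.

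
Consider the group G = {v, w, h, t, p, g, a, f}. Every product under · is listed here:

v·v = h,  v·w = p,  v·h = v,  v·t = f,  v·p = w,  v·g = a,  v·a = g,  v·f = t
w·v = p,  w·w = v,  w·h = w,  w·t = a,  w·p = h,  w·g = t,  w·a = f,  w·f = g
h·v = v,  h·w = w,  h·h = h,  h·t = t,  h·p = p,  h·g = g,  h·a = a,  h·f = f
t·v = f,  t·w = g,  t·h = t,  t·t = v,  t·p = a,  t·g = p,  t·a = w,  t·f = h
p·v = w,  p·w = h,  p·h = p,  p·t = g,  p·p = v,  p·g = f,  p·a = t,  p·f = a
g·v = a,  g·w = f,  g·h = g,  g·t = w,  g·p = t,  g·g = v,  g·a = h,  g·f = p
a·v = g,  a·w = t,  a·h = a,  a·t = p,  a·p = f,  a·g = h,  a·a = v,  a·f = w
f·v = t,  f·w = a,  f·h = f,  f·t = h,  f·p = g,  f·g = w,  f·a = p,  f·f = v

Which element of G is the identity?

The identity e satisfies e·x = x for all x, so its row in the table reproduces the column headers.
Row h reads: v, w, h, t, p, g, a, f — exactly the header order. So h is the identity.

h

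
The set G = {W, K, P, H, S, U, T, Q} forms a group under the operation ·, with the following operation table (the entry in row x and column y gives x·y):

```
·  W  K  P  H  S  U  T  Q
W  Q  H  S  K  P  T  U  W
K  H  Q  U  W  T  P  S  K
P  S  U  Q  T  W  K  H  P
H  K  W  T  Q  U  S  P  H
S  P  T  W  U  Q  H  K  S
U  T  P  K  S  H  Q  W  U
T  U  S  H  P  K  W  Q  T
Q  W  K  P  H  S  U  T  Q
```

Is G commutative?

Check whether the table is symmetric across its main diagonal.
Every entry (row x, col y) equals the entry (row y, col x), so G is abelian.

Yes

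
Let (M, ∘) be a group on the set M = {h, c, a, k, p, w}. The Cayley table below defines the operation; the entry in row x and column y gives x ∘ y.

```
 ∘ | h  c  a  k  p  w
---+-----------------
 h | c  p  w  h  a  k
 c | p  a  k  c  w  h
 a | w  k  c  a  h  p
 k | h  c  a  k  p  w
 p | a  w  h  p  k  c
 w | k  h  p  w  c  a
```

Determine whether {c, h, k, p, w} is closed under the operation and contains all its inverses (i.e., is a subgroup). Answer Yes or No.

No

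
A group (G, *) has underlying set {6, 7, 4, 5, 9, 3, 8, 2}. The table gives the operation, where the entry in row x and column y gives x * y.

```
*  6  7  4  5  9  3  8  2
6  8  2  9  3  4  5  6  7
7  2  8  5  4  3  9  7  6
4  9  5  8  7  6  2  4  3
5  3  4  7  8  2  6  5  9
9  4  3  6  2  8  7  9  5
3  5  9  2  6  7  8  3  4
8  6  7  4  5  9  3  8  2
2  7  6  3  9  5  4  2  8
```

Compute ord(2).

2

The identity element is 8 (its row matches the header).
2^1 = 2
2^2 = 2 * 2 = 8
The first power of 2 equal to the identity is 2^2, so ord(2) = 2.
(Structurally, G here is isomorphic to the elementary abelian group (Z_2)^3.)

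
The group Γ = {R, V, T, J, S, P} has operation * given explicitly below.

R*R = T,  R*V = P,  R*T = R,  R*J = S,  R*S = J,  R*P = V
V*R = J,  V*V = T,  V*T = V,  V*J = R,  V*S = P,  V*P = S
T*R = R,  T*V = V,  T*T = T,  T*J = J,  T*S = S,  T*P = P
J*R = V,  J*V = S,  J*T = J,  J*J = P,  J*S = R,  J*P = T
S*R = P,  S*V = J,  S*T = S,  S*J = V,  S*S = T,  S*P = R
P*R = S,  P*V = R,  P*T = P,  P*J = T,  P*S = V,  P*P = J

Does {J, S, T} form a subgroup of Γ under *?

No

J * J = P, which is not in {J, S, T}.
The subset is not closed under *, so it is not a subgroup.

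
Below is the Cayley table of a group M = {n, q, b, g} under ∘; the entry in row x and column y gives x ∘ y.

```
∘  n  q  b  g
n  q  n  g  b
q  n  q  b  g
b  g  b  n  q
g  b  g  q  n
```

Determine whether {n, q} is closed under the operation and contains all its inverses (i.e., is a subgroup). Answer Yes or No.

{n, q} contains the identity q.
Checking products: every product of two elements of {n, q} (read from the table) lies in {n, q}, so the set is closed.
In a finite group, a nonempty closed subset is a subgroup. So {n, q} ≤ M.

Yes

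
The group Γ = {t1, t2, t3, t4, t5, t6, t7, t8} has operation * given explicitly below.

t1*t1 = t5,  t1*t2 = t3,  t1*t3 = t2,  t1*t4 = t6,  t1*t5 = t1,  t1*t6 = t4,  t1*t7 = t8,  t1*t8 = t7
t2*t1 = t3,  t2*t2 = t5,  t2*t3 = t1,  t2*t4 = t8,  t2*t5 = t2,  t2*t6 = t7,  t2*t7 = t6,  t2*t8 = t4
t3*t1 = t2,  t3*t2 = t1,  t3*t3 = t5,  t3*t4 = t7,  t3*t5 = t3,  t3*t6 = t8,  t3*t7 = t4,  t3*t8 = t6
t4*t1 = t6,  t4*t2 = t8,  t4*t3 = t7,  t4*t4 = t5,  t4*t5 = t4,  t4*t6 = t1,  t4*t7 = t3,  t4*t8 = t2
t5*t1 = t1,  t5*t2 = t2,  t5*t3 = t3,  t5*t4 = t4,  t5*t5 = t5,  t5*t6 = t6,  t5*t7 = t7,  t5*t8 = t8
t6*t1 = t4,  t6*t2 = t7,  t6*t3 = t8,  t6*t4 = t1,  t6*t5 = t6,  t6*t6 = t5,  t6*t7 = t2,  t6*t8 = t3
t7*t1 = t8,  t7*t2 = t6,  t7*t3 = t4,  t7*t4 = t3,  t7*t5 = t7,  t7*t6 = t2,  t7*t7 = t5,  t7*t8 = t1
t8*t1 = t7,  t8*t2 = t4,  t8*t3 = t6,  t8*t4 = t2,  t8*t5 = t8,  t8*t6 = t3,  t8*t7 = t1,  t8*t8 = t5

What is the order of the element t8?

2

The identity element is t5 (its row matches the header).
t8^1 = t8
t8^2 = t8*t8 = t5
The first power of t8 equal to the identity is t8^2, so ord(t8) = 2.
(Structurally, Γ here is isomorphic to the elementary abelian group (Z_2)^3.)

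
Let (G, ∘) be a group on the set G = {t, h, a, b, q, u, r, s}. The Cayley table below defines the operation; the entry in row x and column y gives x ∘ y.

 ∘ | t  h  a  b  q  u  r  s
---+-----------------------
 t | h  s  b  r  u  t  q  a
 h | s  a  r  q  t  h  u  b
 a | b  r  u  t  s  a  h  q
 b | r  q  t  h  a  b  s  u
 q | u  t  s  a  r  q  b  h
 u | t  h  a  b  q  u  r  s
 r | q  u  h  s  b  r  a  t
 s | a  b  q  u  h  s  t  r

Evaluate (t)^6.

r

t^1 = t
t^2 = t ∘ t = h
t^3 = h ∘ t = s
t^4 = s ∘ t = a
t^5 = a ∘ t = b
t^6 = b ∘ t = r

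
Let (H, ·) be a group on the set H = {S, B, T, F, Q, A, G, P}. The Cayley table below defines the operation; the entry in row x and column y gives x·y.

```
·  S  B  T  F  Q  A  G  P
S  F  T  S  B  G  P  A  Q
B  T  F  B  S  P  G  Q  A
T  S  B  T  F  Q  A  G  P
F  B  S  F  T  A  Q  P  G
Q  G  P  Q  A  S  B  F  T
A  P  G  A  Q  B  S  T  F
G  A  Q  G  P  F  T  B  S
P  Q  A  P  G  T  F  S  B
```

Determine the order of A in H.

The identity element is T (its row matches the header).
A^1 = A
A^2 = A·A = S
A^3 = S·A = P
A^4 = P·A = F
A^5 = F·A = Q
A^6 = Q·A = B
A^7 = B·A = G
A^8 = G·A = T
The first power of A equal to the identity is A^8, so ord(A) = 8.

8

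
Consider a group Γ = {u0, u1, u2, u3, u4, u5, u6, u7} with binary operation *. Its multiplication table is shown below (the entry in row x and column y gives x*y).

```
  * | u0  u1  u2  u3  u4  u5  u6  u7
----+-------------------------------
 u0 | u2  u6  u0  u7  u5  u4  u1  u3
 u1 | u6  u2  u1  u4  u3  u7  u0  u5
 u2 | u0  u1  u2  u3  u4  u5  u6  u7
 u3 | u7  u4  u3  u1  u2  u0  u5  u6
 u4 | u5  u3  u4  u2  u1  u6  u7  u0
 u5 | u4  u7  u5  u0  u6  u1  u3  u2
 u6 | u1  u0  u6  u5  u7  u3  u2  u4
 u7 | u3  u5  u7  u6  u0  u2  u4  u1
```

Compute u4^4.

u4^1 = u4
u4^2 = u4*u4 = u1
u4^3 = u1*u4 = u3
u4^4 = u3*u4 = u2

u2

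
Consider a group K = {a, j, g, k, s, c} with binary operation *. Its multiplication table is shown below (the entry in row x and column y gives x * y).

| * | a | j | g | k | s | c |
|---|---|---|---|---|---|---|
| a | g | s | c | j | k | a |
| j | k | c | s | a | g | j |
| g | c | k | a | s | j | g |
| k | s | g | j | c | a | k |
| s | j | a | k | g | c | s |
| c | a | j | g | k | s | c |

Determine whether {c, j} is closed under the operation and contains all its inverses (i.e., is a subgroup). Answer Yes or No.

{c, j} contains the identity c.
Checking products: every product of two elements of {c, j} (read from the table) lies in {c, j}, so the set is closed.
In a finite group, a nonempty closed subset is a subgroup. So {c, j} ≤ K.

Yes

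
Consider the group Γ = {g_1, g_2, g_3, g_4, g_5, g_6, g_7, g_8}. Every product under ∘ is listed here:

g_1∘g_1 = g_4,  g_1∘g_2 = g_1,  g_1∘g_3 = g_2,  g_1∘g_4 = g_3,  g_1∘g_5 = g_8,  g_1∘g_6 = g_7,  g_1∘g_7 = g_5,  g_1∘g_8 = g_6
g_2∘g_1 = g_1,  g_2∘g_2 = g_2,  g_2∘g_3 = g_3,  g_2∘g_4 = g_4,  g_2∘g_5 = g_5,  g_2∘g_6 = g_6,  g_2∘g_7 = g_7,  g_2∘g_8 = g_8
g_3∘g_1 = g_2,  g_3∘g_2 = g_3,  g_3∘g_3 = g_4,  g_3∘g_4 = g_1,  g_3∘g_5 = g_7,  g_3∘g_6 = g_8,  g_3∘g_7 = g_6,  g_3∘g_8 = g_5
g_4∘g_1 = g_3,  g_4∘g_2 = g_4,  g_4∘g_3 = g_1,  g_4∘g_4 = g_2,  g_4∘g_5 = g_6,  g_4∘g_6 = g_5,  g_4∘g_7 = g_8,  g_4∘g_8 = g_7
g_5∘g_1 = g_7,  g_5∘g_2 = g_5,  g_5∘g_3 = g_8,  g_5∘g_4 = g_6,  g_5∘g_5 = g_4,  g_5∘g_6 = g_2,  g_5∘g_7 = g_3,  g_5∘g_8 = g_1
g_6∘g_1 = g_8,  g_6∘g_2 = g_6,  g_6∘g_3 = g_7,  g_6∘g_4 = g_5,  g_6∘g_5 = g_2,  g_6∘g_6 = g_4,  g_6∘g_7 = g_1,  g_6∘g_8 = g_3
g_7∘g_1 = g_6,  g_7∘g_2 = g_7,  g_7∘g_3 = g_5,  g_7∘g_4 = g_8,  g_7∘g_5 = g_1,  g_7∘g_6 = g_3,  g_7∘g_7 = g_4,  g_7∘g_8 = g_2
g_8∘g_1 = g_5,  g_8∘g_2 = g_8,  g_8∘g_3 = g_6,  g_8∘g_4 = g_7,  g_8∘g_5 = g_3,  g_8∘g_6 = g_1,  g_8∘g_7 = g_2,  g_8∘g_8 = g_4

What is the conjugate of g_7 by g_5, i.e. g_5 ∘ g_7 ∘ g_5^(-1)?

g_8

The identity is g_2. In row g_5, the entry g_2 sits in column g_6, so g_5^(-1) = g_6.
g_5 ∘ g_7 = g_3
g_3 ∘ g_6 = g_8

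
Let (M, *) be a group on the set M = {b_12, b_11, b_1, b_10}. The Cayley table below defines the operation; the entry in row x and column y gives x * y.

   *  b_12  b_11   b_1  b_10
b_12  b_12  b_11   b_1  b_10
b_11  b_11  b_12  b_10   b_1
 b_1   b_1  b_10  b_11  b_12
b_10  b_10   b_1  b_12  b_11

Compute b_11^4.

b_12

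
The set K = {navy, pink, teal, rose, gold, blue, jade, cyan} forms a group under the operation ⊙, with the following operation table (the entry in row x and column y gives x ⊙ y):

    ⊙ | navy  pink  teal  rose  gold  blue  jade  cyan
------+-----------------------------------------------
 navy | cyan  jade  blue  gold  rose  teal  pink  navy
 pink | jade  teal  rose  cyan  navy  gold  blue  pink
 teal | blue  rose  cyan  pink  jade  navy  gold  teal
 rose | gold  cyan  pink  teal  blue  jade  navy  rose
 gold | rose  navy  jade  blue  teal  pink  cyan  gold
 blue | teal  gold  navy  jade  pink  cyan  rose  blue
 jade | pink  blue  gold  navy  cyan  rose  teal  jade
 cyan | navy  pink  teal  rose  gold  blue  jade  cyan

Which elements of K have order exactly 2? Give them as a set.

Identity is cyan. Compute the order of each non-identity element by repeated multiplication:
  navy: navy → cyan  (order 2)
  pink: pink → teal → rose → cyan  (order 4)
  teal: teal → cyan  (order 2)
  rose: rose → teal → pink → cyan  (order 4)
  gold: gold → teal → jade → cyan  (order 4)
  blue: blue → cyan  (order 2)
  jade: jade → teal → gold → cyan  (order 4)
Elements of order 2: {blue, navy, teal}.

{blue, navy, teal}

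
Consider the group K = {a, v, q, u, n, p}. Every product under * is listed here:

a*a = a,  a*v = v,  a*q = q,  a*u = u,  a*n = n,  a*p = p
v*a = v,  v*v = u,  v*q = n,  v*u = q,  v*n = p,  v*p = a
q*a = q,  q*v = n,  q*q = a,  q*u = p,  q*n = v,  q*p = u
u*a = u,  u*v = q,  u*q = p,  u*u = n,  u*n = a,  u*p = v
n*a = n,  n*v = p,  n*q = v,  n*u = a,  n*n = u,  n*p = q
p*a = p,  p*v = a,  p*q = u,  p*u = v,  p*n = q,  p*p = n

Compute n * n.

u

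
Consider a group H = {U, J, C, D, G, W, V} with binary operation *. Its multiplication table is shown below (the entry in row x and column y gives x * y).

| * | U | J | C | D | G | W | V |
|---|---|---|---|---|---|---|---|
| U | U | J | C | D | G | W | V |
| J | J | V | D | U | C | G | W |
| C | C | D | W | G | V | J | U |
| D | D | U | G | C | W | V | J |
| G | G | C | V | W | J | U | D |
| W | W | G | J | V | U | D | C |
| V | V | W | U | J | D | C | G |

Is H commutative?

Yes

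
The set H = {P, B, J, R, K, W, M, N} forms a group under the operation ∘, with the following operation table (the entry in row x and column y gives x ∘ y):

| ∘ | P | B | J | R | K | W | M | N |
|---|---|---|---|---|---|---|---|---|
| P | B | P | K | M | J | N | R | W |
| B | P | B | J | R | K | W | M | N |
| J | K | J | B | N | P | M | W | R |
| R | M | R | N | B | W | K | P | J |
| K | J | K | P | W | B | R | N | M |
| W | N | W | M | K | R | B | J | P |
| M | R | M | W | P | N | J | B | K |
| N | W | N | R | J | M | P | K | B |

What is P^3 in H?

P

P^1 = P
P^2 = P ∘ P = B
P^3 = B ∘ P = P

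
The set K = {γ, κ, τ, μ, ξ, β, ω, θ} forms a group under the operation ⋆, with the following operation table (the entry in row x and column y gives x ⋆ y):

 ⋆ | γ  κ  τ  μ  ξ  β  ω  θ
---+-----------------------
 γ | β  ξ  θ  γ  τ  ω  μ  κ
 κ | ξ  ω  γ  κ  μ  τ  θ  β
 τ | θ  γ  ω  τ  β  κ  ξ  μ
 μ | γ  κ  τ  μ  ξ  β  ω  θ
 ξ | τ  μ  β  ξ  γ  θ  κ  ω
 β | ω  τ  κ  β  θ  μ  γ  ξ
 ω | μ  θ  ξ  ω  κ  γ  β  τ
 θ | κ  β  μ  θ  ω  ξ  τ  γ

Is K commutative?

Yes

Check whether the table is symmetric across its main diagonal.
Every entry (row x, col y) equals the entry (row y, col x), so K is abelian.
(In fact K ≅ the cyclic group Z_8.)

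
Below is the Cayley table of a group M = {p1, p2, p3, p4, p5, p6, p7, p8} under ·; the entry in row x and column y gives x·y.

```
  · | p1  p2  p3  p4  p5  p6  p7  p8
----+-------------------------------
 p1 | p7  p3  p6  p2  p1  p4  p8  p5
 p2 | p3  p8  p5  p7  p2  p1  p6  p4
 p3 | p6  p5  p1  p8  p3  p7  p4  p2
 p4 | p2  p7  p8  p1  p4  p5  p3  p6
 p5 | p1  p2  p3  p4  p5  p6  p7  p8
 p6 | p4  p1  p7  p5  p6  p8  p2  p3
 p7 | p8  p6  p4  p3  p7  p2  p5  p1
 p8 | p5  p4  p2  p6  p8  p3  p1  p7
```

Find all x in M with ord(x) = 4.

{p1, p8}

Identity is p5. Compute the order of each non-identity element by repeated multiplication:
  p1: p1 → p7 → p8 → p5  (order 4)
  p2: p2 → p8 → p4 → p7 → p6 → p1 → p3 → p5  (order 8)
  p3: p3 → p1 → p6 → p7 → p4 → p8 → p2 → p5  (order 8)
  p4: p4 → p1 → p2 → p7 → p3 → p8 → p6 → p5  (order 8)
  p6: p6 → p8 → p3 → p7 → p2 → p1 → p4 → p5  (order 8)
  p7: p7 → p5  (order 2)
  p8: p8 → p7 → p1 → p5  (order 4)
Elements of order 4: {p1, p8}.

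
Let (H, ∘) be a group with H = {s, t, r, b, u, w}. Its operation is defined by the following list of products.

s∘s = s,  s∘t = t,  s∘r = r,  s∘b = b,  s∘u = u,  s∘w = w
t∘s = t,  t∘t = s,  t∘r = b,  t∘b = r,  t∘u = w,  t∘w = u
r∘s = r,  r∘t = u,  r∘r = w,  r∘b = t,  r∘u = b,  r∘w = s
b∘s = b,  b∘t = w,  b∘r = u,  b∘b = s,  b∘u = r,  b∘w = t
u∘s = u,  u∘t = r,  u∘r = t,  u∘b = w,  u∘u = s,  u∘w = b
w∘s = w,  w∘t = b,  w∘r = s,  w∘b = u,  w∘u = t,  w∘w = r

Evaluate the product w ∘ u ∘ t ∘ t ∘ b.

w ∘ u = t
t ∘ t = s
s ∘ t = t
t ∘ b = r
(Structurally, H here is isomorphic to the symmetric group S_3.)

r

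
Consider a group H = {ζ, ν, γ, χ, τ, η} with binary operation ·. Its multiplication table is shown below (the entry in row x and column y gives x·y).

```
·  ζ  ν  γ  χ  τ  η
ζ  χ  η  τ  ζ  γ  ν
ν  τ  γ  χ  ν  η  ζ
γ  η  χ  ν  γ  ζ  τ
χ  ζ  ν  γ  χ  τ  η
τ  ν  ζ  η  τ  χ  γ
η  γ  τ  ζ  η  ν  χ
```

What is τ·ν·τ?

τ·ν = ζ
ζ·τ = γ

γ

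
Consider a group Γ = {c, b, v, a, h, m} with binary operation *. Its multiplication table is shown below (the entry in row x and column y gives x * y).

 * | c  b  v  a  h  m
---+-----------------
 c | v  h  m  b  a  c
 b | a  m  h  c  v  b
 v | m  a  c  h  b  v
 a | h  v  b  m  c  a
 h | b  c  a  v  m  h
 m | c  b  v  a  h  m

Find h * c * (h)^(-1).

The identity is m. In row h, the entry m sits in column h, so h^(-1) = h.
h * c = b
b * h = v
(Structurally, Γ here is isomorphic to the symmetric group S_3.)

v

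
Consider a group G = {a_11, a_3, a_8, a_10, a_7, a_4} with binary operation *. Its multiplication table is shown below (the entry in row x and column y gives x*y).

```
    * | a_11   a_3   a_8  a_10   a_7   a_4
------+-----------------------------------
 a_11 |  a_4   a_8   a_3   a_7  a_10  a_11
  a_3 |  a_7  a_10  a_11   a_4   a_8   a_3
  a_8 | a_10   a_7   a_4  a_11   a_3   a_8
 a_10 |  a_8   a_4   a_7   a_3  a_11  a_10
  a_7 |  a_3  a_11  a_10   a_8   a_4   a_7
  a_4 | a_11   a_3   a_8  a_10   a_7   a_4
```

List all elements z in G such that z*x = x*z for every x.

{a_4}

An element z is central iff its row equals its column in the table.
For a_8: a_8*a_3 = a_7 ≠ a_11 = a_3*a_8, so a_8 ∉ Z.
Checking each element this way leaves Z(G) = {a_4}.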